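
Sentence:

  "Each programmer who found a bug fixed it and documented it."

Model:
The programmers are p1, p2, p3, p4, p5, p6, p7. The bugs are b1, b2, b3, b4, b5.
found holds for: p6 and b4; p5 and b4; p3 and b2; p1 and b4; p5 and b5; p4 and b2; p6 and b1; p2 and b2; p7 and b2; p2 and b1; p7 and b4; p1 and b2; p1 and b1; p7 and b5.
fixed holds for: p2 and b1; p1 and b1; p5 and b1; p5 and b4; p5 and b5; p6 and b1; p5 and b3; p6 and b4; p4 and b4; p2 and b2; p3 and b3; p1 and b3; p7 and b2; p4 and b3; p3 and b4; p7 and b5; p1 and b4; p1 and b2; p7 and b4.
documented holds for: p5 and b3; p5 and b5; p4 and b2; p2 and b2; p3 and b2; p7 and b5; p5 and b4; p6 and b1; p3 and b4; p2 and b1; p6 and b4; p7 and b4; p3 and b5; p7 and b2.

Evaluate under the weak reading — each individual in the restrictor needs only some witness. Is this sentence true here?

"it" takes "a bug" as antecedent — a donkey pronoun bound across the clause boundary.
Weak reading: every programmer p with some found-bug has at least one found-bug b such that fixed(p,b) ∧ documented(p,b).
Per programmer: p1:✗  p2:✓  p3:✗  p4:✗  p5:✓  p6:✓  p7:✓
p1 has no witness among its found-bugs.

False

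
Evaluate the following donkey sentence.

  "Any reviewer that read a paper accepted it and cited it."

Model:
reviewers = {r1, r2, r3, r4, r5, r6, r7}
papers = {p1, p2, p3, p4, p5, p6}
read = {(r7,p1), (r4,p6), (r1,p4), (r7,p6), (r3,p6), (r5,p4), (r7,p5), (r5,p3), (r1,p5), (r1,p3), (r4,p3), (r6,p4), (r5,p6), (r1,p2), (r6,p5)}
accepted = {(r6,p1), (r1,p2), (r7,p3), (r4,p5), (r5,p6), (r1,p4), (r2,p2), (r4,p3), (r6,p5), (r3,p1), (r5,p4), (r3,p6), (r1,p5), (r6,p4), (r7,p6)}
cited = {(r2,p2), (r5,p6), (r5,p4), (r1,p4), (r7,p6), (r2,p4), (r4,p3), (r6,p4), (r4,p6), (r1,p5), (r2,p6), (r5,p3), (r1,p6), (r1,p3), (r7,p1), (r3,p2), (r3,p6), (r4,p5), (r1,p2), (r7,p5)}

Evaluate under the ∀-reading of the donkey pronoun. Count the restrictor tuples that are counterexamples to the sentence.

6

"it" takes "a paper" as antecedent — a donkey pronoun bound across the clause boundary.
Strong reading: for every (r,p) with read(r,p), accepted(r,p) ∧ cited(r,p).
Restrictor pairs: (r1,p2) ✓  (r1,p3) ✗  (r1,p4) ✓  (r1,p5) ✓  (r3,p6) ✓  (r4,p3) ✓  (r4,p6) ✗  (r5,p3) ✗  (r5,p4) ✓  (r5,p6) ✓  (r6,p4) ✓  (r6,p5) ✗  (r7,p1) ✗  (r7,p5) ✗  (r7,p6) ✓
Counterexamples (restrictor pairs failing the scope): 6.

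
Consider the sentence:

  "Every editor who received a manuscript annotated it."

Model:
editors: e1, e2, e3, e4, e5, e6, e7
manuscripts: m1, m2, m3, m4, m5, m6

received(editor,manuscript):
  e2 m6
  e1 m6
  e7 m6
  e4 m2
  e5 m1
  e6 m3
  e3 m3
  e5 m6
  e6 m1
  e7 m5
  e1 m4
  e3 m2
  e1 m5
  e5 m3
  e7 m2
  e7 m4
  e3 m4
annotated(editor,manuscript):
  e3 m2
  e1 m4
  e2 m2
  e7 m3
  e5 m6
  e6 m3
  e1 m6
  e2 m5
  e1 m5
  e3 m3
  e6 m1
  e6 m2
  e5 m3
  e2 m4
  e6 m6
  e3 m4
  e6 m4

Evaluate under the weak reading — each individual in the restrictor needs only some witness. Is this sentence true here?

False

"it" takes "a manuscript" as antecedent — a donkey pronoun bound across the clause boundary.
Weak reading: every editor e with some received-manuscript has at least one received-manuscript m such that annotated(e,m).
Per editor: e1:✓  e2:✗  e3:✓  e4:✗  e5:✓  e6:✓  e7:✗
e2 has no witness among its received-manuscripts.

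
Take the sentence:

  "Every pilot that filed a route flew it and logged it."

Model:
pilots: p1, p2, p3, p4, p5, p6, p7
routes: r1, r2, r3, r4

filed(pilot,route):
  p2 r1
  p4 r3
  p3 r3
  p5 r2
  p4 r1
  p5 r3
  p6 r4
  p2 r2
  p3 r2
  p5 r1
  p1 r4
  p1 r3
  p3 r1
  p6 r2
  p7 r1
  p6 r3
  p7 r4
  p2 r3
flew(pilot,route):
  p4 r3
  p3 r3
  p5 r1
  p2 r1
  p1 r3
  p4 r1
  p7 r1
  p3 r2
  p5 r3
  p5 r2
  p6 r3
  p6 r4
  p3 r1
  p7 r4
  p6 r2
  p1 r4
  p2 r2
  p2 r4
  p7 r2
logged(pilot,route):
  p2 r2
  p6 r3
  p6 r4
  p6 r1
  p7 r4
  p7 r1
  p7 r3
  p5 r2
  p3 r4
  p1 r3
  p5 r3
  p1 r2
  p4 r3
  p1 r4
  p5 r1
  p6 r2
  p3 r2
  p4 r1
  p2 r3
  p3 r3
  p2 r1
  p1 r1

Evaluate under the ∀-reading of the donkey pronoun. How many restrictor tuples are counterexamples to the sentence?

"it" takes "a route" as antecedent — a donkey pronoun bound across the clause boundary.
Strong reading: for every (p,r) with filed(p,r), flew(p,r) ∧ logged(p,r).
Restrictor pairs: (p1,r3) ✓  (p1,r4) ✓  (p2,r1) ✓  (p2,r2) ✓  (p2,r3) ✗  (p3,r1) ✗  (p3,r2) ✓  (p3,r3) ✓  (p4,r1) ✓  (p4,r3) ✓  (p5,r1) ✓  (p5,r2) ✓  (p5,r3) ✓  (p6,r2) ✓  (p6,r3) ✓  (p6,r4) ✓  (p7,r1) ✓  (p7,r4) ✓
Counterexamples (restrictor pairs failing the scope): 2.

2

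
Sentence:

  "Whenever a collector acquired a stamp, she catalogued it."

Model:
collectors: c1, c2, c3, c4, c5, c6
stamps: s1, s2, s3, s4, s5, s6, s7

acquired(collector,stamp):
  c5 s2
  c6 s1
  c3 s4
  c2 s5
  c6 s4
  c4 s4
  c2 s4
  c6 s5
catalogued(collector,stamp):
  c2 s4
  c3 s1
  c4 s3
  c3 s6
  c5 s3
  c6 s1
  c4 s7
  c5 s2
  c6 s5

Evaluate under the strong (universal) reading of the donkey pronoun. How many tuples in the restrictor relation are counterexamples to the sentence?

4

"it" takes "a stamp" as antecedent — a donkey pronoun bound across the clause boundary.
Strong reading: for every (c,s) with acquired(c,s), catalogued(c,s).
Restrictor pairs: (c2,s4) ✓  (c2,s5) ✗  (c3,s4) ✗  (c4,s4) ✗  (c5,s2) ✓  (c6,s1) ✓  (c6,s4) ✗  (c6,s5) ✓
Counterexamples (restrictor pairs failing the scope): 4.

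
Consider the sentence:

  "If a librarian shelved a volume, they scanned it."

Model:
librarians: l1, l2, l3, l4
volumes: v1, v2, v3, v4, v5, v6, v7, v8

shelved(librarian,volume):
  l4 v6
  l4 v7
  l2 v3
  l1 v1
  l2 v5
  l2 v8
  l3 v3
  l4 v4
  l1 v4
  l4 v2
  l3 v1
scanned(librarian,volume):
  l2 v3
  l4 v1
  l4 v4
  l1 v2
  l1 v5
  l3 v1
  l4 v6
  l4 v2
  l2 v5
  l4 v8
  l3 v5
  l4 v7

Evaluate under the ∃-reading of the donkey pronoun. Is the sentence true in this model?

"it" takes "a volume" as antecedent — a donkey pronoun bound across the clause boundary.
Weak reading: every librarian l with some shelved-volume has at least one shelved-volume v such that scanned(l,v).
Per librarian: l1:✗  l2:✓  l3:✓  l4:✓
l1 has no witness among its shelved-volumes.

False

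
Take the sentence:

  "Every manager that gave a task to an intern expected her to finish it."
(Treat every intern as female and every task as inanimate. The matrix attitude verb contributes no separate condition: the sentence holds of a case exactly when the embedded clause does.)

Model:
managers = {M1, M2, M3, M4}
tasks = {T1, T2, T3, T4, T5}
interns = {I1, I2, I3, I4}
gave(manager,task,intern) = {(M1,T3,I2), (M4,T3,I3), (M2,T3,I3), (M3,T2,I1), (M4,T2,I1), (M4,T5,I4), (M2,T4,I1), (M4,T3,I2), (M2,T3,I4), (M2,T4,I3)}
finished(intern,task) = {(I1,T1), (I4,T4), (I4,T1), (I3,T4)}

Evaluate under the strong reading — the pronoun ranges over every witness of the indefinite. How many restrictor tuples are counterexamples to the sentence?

9

"her" takes "an intern" as antecedent and "it" takes "a task"; both are donkey pronouns co-varying with the restrictor.
Strong reading: for every (m,t,i) with gave(m,t,i), finished(i,t).
Restrictor triples: (M1,T3,I2)→finished(I2,T3) ✗  (M2,T3,I3)→finished(I3,T3) ✗  (M2,T3,I4)→finished(I4,T3) ✗  (M2,T4,I1)→finished(I1,T4) ✗  (M2,T4,I3)→finished(I3,T4) ✓  (M3,T2,I1)→finished(I1,T2) ✗  (M4,T2,I1)→finished(I1,T2) ✗  (M4,T3,I2)→finished(I2,T3) ✗  (M4,T3,I3)→finished(I3,T3) ✗  (M4,T5,I4)→finished(I4,T5) ✗
Counterexamples (restrictor triples failing the scope): 9.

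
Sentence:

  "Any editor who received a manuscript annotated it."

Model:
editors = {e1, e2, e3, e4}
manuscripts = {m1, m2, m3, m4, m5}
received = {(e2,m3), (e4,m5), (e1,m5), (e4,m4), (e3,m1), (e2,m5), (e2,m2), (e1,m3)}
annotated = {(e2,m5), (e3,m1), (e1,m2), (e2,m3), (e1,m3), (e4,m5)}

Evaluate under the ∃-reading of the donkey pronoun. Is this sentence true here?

"it" takes "a manuscript" as antecedent — a donkey pronoun bound across the clause boundary.
Weak reading: every editor e with some received-manuscript has at least one received-manuscript m such that annotated(e,m).
Per editor: e1:✓  e2:✓  e3:✓  e4:✓
Every editor in the restrictor has a witness.

True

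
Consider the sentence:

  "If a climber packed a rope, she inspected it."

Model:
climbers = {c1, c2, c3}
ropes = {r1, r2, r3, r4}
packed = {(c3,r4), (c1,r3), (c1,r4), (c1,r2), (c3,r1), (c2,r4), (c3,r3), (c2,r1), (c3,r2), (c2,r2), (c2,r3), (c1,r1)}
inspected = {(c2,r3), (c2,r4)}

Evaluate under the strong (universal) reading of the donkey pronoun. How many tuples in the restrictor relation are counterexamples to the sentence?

10

"it" takes "a rope" as antecedent — a donkey pronoun bound across the clause boundary.
Strong reading: for every (c,r) with packed(c,r), inspected(c,r).
Restrictor pairs: (c1,r1) ✗  (c1,r2) ✗  (c1,r3) ✗  (c1,r4) ✗  (c2,r1) ✗  (c2,r2) ✗  (c2,r3) ✓  (c2,r4) ✓  (c3,r1) ✗  (c3,r2) ✗  (c3,r3) ✗  (c3,r4) ✗
Counterexamples (restrictor pairs failing the scope): 10.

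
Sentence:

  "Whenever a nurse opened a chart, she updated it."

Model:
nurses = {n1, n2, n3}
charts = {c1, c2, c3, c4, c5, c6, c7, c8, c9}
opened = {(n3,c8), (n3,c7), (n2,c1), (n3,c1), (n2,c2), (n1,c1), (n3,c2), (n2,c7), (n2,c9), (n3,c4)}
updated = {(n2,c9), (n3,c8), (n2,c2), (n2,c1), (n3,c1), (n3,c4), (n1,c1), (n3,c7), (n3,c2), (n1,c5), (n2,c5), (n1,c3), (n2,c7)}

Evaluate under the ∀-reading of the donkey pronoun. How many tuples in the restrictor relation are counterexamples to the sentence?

0

"it" takes "a chart" as antecedent — a donkey pronoun bound across the clause boundary.
Strong reading: for every (n,c) with opened(n,c), updated(n,c).
Restrictor pairs: (n1,c1) ✓  (n2,c1) ✓  (n2,c2) ✓  (n2,c7) ✓  (n2,c9) ✓  (n3,c1) ✓  (n3,c2) ✓  (n3,c4) ✓  (n3,c7) ✓  (n3,c8) ✓
Counterexamples (restrictor pairs failing the scope): 0.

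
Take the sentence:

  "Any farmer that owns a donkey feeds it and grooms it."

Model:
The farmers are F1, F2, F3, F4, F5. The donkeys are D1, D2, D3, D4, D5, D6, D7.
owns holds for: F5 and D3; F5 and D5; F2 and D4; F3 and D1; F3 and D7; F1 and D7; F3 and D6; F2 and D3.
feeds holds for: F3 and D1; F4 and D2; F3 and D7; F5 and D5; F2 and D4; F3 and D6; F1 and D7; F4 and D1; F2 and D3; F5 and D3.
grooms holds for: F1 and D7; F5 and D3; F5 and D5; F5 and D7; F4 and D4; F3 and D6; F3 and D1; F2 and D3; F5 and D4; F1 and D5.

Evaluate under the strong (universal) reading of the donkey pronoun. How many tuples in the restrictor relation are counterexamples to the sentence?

"it" takes "a donkey" as antecedent — a donkey pronoun bound across the clause boundary.
Strong reading: for every (f,d) with owns(f,d), feeds(f,d) ∧ grooms(f,d).
Restrictor pairs: (F1,D7) ✓  (F2,D3) ✓  (F2,D4) ✗  (F3,D1) ✓  (F3,D6) ✓  (F3,D7) ✗  (F5,D3) ✓  (F5,D5) ✓
Counterexamples (restrictor pairs failing the scope): 2.

2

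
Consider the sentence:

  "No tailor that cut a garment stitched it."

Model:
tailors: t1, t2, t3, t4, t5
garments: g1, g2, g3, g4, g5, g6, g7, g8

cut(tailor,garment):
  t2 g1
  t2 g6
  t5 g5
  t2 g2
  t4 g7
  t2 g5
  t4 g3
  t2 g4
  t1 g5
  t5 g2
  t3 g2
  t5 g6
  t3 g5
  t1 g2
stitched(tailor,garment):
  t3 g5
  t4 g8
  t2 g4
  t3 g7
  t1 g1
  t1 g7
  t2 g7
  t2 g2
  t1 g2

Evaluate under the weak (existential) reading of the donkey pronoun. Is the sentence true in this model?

False

"it" takes "a garment" as antecedent — a donkey pronoun bound across the clause boundary.
Truth condition: for no (t,g) with cut(t,g) does stitched(t,g) hold.
Restrictor pairs — does the scope hold? (t1,g2):holds  (t1,g5):fails  (t2,g1):fails  (t2,g2):holds  (t2,g4):holds  (t2,g5):fails  (t2,g6):fails  (t3,g2):fails  (t3,g5):holds  (t4,g3):fails  (t4,g7):fails  (t5,g2):fails  (t5,g5):fails  (t5,g6):fails
Scope holds for 4 pair(s), so the sentence is false.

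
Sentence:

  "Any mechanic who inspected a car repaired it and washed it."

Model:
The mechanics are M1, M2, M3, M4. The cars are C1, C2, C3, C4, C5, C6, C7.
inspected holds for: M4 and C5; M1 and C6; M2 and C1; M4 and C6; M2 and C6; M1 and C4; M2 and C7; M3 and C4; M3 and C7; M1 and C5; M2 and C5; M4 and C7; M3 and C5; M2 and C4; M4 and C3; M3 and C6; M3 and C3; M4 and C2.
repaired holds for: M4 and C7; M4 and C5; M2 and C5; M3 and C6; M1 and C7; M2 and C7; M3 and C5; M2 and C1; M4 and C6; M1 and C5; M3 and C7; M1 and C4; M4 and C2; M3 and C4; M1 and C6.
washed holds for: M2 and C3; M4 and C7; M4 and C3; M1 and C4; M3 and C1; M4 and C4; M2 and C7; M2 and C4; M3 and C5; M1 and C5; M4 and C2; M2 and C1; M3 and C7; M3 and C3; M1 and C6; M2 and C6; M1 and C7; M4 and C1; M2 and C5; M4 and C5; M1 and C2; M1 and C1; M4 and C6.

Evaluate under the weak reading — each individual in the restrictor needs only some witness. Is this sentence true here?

"it" takes "a car" as antecedent — a donkey pronoun bound across the clause boundary.
Weak reading: every mechanic m with some inspected-car has at least one inspected-car c such that repaired(m,c) ∧ washed(m,c).
Per mechanic: M1:✓  M2:✓  M3:✓  M4:✓
Every mechanic in the restrictor has a witness.

True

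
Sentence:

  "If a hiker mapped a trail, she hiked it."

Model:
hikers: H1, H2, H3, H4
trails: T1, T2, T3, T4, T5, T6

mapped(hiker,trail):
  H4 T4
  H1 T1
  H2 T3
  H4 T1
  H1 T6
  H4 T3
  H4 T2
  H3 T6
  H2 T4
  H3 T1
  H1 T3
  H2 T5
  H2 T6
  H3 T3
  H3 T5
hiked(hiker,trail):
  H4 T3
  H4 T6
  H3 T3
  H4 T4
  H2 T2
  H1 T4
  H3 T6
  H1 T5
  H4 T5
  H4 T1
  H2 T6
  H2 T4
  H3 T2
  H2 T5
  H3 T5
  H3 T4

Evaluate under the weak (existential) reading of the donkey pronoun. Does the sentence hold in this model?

"it" takes "a trail" as antecedent — a donkey pronoun bound across the clause boundary.
Weak reading: every hiker h with some mapped-trail has at least one mapped-trail t such that hiked(h,t).
Per hiker: H1:✗  H2:✓  H3:✓  H4:✓
H1 has no witness among its mapped-trails.

False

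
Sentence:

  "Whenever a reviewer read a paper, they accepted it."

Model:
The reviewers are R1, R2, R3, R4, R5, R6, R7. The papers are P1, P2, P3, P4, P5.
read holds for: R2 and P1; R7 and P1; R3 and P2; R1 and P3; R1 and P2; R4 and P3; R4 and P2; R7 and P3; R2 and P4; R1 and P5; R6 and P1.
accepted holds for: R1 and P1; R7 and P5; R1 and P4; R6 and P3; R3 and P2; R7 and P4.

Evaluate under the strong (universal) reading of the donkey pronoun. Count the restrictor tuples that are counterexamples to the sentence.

10

"it" takes "a paper" as antecedent — a donkey pronoun bound across the clause boundary.
Strong reading: for every (r,p) with read(r,p), accepted(r,p).
Restrictor pairs: (R1,P2) ✗  (R1,P3) ✗  (R1,P5) ✗  (R2,P1) ✗  (R2,P4) ✗  (R3,P2) ✓  (R4,P2) ✗  (R4,P3) ✗  (R6,P1) ✗  (R7,P1) ✗  (R7,P3) ✗
Counterexamples (restrictor pairs failing the scope): 10.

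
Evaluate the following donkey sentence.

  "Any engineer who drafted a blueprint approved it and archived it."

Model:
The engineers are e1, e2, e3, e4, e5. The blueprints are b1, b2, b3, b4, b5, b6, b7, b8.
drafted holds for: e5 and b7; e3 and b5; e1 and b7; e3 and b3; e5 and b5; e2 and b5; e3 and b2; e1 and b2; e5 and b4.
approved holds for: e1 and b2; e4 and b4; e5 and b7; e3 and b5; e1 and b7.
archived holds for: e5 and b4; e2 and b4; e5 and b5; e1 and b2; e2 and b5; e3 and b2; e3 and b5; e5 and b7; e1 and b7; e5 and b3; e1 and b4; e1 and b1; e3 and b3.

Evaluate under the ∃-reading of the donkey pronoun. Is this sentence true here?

False

"it" takes "a blueprint" as antecedent — a donkey pronoun bound across the clause boundary.
Weak reading: every engineer e with some drafted-blueprint has at least one drafted-blueprint b such that approved(e,b) ∧ archived(e,b).
Per engineer: e1:✓  e2:✗  e3:✓  e5:✓
e2 has no witness among its drafted-blueprints.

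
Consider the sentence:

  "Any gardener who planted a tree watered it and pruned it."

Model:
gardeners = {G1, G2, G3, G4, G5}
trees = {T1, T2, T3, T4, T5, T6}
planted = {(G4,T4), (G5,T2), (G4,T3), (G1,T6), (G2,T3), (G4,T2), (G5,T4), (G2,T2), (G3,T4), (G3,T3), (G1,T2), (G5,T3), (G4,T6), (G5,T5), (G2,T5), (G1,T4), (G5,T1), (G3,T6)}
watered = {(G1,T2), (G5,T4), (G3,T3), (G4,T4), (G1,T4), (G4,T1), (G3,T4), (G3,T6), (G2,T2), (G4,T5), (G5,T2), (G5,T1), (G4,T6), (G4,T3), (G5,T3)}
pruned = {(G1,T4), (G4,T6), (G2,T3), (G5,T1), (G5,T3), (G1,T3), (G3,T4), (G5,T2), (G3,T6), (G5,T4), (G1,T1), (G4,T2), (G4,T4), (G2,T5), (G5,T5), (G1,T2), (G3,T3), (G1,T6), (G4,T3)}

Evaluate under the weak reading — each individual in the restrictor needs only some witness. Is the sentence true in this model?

False

"it" takes "a tree" as antecedent — a donkey pronoun bound across the clause boundary.
Weak reading: every gardener g with some planted-tree has at least one planted-tree t such that watered(g,t) ∧ pruned(g,t).
Per gardener: G1:✓  G2:✗  G3:✓  G4:✓  G5:✓
G2 has no witness among its planted-trees.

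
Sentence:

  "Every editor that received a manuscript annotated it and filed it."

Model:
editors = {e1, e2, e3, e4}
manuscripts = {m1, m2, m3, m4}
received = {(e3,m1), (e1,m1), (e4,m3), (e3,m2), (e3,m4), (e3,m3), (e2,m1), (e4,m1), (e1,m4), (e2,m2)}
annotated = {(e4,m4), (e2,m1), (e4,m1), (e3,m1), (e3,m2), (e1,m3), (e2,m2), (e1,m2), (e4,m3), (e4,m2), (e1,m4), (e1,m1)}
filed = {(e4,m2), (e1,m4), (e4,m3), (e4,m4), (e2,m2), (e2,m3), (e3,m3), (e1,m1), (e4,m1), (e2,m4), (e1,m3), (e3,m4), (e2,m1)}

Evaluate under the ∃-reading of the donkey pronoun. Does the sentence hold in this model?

"it" takes "a manuscript" as antecedent — a donkey pronoun bound across the clause boundary.
Weak reading: every editor e with some received-manuscript has at least one received-manuscript m such that annotated(e,m) ∧ filed(e,m).
Per editor: e1:✓  e2:✓  e3:✗  e4:✓
e3 has no witness among its received-manuscripts.

False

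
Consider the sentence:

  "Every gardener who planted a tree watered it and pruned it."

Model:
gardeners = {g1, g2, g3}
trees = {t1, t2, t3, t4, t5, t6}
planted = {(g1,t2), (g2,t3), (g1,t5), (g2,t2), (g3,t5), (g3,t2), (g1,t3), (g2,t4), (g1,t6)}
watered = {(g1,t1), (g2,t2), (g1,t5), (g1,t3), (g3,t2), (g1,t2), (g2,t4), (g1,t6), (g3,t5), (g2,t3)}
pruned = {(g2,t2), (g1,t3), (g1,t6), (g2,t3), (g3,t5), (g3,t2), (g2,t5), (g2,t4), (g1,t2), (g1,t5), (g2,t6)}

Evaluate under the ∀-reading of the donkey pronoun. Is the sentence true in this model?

True

"it" takes "a tree" as antecedent — a donkey pronoun bound across the clause boundary.
Strong reading: for every (g,t) with planted(g,t), watered(g,t) ∧ pruned(g,t).
Restrictor pairs: (g1,t2) ✓  (g1,t3) ✓  (g1,t5) ✓  (g1,t6) ✓  (g2,t2) ✓  (g2,t3) ✓  (g2,t4) ✓  (g3,t2) ✓  (g3,t5) ✓
Every restrictor pair satisfies the scope.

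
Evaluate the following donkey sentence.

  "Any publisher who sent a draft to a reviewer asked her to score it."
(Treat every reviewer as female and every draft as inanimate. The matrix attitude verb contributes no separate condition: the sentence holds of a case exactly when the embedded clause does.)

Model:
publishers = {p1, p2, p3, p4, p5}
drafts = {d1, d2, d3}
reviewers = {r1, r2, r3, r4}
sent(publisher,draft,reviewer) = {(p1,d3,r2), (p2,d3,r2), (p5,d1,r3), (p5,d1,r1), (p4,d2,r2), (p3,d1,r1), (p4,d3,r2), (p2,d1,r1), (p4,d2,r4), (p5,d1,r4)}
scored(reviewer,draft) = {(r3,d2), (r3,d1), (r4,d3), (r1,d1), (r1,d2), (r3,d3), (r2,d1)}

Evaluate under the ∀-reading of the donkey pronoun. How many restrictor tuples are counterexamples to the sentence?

"her" takes "a reviewer" as antecedent and "it" takes "a draft"; both are donkey pronouns co-varying with the restrictor.
Strong reading: for every (p,d,r) with sent(p,d,r), scored(r,d).
Restrictor triples: (p1,d3,r2)→scored(r2,d3) ✗  (p2,d1,r1)→scored(r1,d1) ✓  (p2,d3,r2)→scored(r2,d3) ✗  (p3,d1,r1)→scored(r1,d1) ✓  (p4,d2,r2)→scored(r2,d2) ✗  (p4,d2,r4)→scored(r4,d2) ✗  (p4,d3,r2)→scored(r2,d3) ✗  (p5,d1,r1)→scored(r1,d1) ✓  (p5,d1,r3)→scored(r3,d1) ✓  (p5,d1,r4)→scored(r4,d1) ✗
Counterexamples (restrictor triples failing the scope): 6.

6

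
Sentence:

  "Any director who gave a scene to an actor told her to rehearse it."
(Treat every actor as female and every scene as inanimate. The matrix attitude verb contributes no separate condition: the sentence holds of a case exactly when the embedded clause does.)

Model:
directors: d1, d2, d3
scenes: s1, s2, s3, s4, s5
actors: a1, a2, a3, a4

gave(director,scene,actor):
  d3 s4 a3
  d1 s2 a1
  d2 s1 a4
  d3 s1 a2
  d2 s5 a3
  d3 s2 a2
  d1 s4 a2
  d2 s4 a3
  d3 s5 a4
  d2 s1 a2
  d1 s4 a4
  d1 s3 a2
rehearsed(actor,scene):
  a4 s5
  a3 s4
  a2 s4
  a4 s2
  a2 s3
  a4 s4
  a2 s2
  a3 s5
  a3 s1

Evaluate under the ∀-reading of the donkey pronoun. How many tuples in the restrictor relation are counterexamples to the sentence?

4

"her" takes "an actor" as antecedent and "it" takes "a scene"; both are donkey pronouns co-varying with the restrictor.
Strong reading: for every (d,s,a) with gave(d,s,a), rehearsed(a,s).
Restrictor triples: (d1,s2,a1)→rehearsed(a1,s2) ✗  (d1,s3,a2)→rehearsed(a2,s3) ✓  (d1,s4,a2)→rehearsed(a2,s4) ✓  (d1,s4,a4)→rehearsed(a4,s4) ✓  (d2,s1,a2)→rehearsed(a2,s1) ✗  (d2,s1,a4)→rehearsed(a4,s1) ✗  (d2,s4,a3)→rehearsed(a3,s4) ✓  (d2,s5,a3)→rehearsed(a3,s5) ✓  (d3,s1,a2)→rehearsed(a2,s1) ✗  (d3,s2,a2)→rehearsed(a2,s2) ✓  (d3,s4,a3)→rehearsed(a3,s4) ✓  (d3,s5,a4)→rehearsed(a4,s5) ✓
Counterexamples (restrictor triples failing the scope): 4.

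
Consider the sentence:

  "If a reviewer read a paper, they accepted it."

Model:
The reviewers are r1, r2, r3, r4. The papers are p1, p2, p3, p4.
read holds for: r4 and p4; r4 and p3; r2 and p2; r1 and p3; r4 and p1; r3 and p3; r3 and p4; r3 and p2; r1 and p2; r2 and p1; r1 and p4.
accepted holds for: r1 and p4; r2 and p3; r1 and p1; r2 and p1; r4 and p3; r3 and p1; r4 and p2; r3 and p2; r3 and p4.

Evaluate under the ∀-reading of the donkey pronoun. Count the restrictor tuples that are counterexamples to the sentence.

6

"it" takes "a paper" as antecedent — a donkey pronoun bound across the clause boundary.
Strong reading: for every (r,p) with read(r,p), accepted(r,p).
Restrictor pairs: (r1,p2) ✗  (r1,p3) ✗  (r1,p4) ✓  (r2,p1) ✓  (r2,p2) ✗  (r3,p2) ✓  (r3,p3) ✗  (r3,p4) ✓  (r4,p1) ✗  (r4,p3) ✓  (r4,p4) ✗
Counterexamples (restrictor pairs failing the scope): 6.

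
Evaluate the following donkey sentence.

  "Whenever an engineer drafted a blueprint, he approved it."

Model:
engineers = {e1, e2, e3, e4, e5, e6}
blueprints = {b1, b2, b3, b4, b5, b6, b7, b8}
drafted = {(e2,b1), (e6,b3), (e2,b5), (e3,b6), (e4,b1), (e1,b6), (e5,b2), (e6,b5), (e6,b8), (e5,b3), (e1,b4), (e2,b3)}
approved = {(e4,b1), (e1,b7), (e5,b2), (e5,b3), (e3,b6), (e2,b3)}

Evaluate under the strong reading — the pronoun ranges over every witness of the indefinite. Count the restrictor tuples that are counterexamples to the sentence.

"it" takes "a blueprint" as antecedent — a donkey pronoun bound across the clause boundary.
Strong reading: for every (e,b) with drafted(e,b), approved(e,b).
Restrictor pairs: (e1,b4) ✗  (e1,b6) ✗  (e2,b1) ✗  (e2,b3) ✓  (e2,b5) ✗  (e3,b6) ✓  (e4,b1) ✓  (e5,b2) ✓  (e5,b3) ✓  (e6,b3) ✗  (e6,b5) ✗  (e6,b8) ✗
Counterexamples (restrictor pairs failing the scope): 7.

7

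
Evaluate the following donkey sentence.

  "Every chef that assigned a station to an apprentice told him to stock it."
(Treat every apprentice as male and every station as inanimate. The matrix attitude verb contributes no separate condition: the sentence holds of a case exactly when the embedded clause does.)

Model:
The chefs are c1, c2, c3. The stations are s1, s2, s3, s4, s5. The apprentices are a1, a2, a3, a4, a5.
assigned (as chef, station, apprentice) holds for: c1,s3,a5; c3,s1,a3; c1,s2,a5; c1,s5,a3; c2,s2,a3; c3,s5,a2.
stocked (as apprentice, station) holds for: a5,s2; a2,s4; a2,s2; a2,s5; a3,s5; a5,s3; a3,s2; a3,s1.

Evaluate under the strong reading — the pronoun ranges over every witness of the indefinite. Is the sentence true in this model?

"him" takes "an apprentice" as antecedent and "it" takes "a station"; both are donkey pronouns co-varying with the restrictor.
Strong reading: for every (c,s,a) with assigned(c,s,a), stocked(a,s).
Restrictor triples: (c1,s2,a5)→stocked(a5,s2) ✓  (c1,s3,a5)→stocked(a5,s3) ✓  (c1,s5,a3)→stocked(a3,s5) ✓  (c2,s2,a3)→stocked(a3,s2) ✓  (c3,s1,a3)→stocked(a3,s1) ✓  (c3,s5,a2)→stocked(a2,s5) ✓
Every restrictor triple satisfies the scope.

True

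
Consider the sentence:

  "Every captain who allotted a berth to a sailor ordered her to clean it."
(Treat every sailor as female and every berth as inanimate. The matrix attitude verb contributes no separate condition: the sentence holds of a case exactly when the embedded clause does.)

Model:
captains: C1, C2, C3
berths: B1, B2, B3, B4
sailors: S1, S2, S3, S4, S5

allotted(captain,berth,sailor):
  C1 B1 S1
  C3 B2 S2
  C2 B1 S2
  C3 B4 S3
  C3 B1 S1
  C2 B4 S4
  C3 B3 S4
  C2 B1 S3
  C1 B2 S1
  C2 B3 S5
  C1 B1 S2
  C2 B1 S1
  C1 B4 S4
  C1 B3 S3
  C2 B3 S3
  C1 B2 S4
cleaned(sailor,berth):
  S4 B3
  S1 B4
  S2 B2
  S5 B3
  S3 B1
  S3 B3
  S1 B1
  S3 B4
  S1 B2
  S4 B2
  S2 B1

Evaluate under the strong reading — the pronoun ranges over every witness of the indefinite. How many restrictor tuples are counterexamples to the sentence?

2

"her" takes "a sailor" as antecedent and "it" takes "a berth"; both are donkey pronouns co-varying with the restrictor.
Strong reading: for every (c,b,s) with allotted(c,b,s), cleaned(s,b).
Restrictor triples: (C1,B1,S1)→cleaned(S1,B1) ✓  (C1,B1,S2)→cleaned(S2,B1) ✓  (C1,B2,S1)→cleaned(S1,B2) ✓  (C1,B2,S4)→cleaned(S4,B2) ✓  (C1,B3,S3)→cleaned(S3,B3) ✓  (C1,B4,S4)→cleaned(S4,B4) ✗  (C2,B1,S1)→cleaned(S1,B1) ✓  (C2,B1,S2)→cleaned(S2,B1) ✓  (C2,B1,S3)→cleaned(S3,B1) ✓  (C2,B3,S3)→cleaned(S3,B3) ✓  (C2,B3,S5)→cleaned(S5,B3) ✓  (C2,B4,S4)→cleaned(S4,B4) ✗  (C3,B1,S1)→cleaned(S1,B1) ✓  (C3,B2,S2)→cleaned(S2,B2) ✓  (C3,B3,S4)→cleaned(S4,B3) ✓  (C3,B4,S3)→cleaned(S3,B4) ✓
Counterexamples (restrictor triples failing the scope): 2.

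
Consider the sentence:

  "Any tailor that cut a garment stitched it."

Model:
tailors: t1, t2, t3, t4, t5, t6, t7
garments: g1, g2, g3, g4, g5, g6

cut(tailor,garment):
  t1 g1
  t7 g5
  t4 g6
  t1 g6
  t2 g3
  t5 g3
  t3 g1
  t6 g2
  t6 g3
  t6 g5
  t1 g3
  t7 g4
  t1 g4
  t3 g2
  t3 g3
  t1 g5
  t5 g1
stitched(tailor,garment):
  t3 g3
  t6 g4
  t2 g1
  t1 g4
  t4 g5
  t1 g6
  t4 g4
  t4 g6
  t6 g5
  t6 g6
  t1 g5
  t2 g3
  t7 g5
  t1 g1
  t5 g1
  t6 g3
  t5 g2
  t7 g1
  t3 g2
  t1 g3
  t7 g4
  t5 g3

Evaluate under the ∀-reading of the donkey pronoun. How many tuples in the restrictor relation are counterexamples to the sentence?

2

"it" takes "a garment" as antecedent — a donkey pronoun bound across the clause boundary.
Strong reading: for every (t,g) with cut(t,g), stitched(t,g).
Restrictor pairs: (t1,g1) ✓  (t1,g3) ✓  (t1,g4) ✓  (t1,g5) ✓  (t1,g6) ✓  (t2,g3) ✓  (t3,g1) ✗  (t3,g2) ✓  (t3,g3) ✓  (t4,g6) ✓  (t5,g1) ✓  (t5,g3) ✓  (t6,g2) ✗  (t6,g3) ✓  (t6,g5) ✓  (t7,g4) ✓  (t7,g5) ✓
Counterexamples (restrictor pairs failing the scope): 2.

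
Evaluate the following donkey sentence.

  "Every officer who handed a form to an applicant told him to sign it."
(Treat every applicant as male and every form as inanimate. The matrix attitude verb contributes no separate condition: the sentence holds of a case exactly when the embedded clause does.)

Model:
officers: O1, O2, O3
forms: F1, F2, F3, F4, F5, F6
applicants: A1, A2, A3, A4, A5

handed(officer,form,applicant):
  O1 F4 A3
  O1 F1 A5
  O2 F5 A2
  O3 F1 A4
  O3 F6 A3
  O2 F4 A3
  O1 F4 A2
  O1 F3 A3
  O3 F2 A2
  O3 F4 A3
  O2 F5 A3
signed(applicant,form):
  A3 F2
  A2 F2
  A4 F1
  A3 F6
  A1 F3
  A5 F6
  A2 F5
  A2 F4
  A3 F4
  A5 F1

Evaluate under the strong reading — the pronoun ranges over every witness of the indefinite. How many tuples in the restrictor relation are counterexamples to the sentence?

2

"him" takes "an applicant" as antecedent and "it" takes "a form"; both are donkey pronouns co-varying with the restrictor.
Strong reading: for every (o,f,a) with handed(o,f,a), signed(a,f).
Restrictor triples: (O1,F1,A5)→signed(A5,F1) ✓  (O1,F3,A3)→signed(A3,F3) ✗  (O1,F4,A2)→signed(A2,F4) ✓  (O1,F4,A3)→signed(A3,F4) ✓  (O2,F4,A3)→signed(A3,F4) ✓  (O2,F5,A2)→signed(A2,F5) ✓  (O2,F5,A3)→signed(A3,F5) ✗  (O3,F1,A4)→signed(A4,F1) ✓  (O3,F2,A2)→signed(A2,F2) ✓  (O3,F4,A3)→signed(A3,F4) ✓  (O3,F6,A3)→signed(A3,F6) ✓
Counterexamples (restrictor triples failing the scope): 2.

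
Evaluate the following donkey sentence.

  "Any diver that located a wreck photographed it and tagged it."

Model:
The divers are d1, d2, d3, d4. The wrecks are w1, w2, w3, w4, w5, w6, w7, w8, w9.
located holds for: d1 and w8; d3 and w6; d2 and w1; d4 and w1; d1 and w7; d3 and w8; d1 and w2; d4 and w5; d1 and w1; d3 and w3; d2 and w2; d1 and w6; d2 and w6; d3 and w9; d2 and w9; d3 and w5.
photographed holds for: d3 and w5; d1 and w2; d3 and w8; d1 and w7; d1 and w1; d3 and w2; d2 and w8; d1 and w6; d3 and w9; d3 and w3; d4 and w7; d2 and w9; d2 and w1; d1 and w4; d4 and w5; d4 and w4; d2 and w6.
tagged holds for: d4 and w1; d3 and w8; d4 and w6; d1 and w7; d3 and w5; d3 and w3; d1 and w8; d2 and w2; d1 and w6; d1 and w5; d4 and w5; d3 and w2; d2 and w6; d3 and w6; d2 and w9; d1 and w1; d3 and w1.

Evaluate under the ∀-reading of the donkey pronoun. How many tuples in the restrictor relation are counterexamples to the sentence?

"it" takes "a wreck" as antecedent — a donkey pronoun bound across the clause boundary.
Strong reading: for every (d,w) with located(d,w), photographed(d,w) ∧ tagged(d,w).
Restrictor pairs: (d1,w1) ✓  (d1,w2) ✗  (d1,w6) ✓  (d1,w7) ✓  (d1,w8) ✗  (d2,w1) ✗  (d2,w2) ✗  (d2,w6) ✓  (d2,w9) ✓  (d3,w3) ✓  (d3,w5) ✓  (d3,w6) ✗  (d3,w8) ✓  (d3,w9) ✗  (d4,w1) ✗  (d4,w5) ✓
Counterexamples (restrictor pairs failing the scope): 7.

7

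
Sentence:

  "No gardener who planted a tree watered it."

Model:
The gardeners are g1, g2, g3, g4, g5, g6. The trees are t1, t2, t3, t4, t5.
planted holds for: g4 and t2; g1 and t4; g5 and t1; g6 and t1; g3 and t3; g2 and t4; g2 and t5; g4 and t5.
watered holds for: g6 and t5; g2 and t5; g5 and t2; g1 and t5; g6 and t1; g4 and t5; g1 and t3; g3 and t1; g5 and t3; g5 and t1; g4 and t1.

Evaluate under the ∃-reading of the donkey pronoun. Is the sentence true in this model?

"it" takes "a tree" as antecedent — a donkey pronoun bound across the clause boundary.
Truth condition: for no (g,t) with planted(g,t) does watered(g,t) hold.
Restrictor pairs — does the scope hold? (g1,t4):fails  (g2,t4):fails  (g2,t5):holds  (g3,t3):fails  (g4,t2):fails  (g4,t5):holds  (g5,t1):holds  (g6,t1):holds
Scope holds for 4 pair(s), so the sentence is false.

False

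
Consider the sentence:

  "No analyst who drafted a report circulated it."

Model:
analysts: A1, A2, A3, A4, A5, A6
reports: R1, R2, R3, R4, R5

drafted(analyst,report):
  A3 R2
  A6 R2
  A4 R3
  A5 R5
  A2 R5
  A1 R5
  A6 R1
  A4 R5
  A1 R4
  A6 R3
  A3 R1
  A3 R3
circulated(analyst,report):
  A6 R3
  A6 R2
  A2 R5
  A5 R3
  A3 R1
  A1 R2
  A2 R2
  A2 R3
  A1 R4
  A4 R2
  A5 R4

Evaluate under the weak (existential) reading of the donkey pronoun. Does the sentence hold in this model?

"it" takes "a report" as antecedent — a donkey pronoun bound across the clause boundary.
Truth condition: for no (a,r) with drafted(a,r) does circulated(a,r) hold.
Restrictor pairs — does the scope hold? (A1,R4):holds  (A1,R5):fails  (A2,R5):holds  (A3,R1):holds  (A3,R2):fails  (A3,R3):fails  (A4,R3):fails  (A4,R5):fails  (A5,R5):fails  (A6,R1):fails  (A6,R2):holds  (A6,R3):holds
Scope holds for 5 pair(s), so the sentence is false.

False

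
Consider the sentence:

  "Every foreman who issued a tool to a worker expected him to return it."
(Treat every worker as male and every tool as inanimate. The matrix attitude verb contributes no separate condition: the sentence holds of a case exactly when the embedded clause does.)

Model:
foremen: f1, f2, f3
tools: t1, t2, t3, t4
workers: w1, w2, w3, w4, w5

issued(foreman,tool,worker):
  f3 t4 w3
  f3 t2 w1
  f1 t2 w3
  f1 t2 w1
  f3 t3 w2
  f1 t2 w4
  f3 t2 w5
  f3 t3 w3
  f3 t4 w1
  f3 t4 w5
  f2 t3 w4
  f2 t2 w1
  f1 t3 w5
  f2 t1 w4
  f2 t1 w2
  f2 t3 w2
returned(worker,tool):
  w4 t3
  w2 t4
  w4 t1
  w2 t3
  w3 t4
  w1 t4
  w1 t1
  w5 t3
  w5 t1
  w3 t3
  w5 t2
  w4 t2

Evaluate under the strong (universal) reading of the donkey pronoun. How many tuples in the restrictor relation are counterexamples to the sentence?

6

"him" takes "a worker" as antecedent and "it" takes "a tool"; both are donkey pronouns co-varying with the restrictor.
Strong reading: for every (f,t,w) with issued(f,t,w), returned(w,t).
Restrictor triples: (f1,t2,w1)→returned(w1,t2) ✗  (f1,t2,w3)→returned(w3,t2) ✗  (f1,t2,w4)→returned(w4,t2) ✓  (f1,t3,w5)→returned(w5,t3) ✓  (f2,t1,w2)→returned(w2,t1) ✗  (f2,t1,w4)→returned(w4,t1) ✓  (f2,t2,w1)→returned(w1,t2) ✗  (f2,t3,w2)→returned(w2,t3) ✓  (f2,t3,w4)→returned(w4,t3) ✓  (f3,t2,w1)→returned(w1,t2) ✗  (f3,t2,w5)→returned(w5,t2) ✓  (f3,t3,w2)→returned(w2,t3) ✓  (f3,t3,w3)→returned(w3,t3) ✓  (f3,t4,w1)→returned(w1,t4) ✓  (f3,t4,w3)→returned(w3,t4) ✓  (f3,t4,w5)→returned(w5,t4) ✗
Counterexamples (restrictor triples failing the scope): 6.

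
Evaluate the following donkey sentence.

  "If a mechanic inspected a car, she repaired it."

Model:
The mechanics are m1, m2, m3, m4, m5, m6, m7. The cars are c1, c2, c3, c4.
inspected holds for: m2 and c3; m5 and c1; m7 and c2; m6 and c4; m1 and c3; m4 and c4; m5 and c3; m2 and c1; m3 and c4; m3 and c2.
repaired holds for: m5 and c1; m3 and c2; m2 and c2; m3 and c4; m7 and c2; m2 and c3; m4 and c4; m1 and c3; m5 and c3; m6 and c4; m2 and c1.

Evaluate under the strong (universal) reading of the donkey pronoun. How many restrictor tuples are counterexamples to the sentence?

0

"it" takes "a car" as antecedent — a donkey pronoun bound across the clause boundary.
Strong reading: for every (m,c) with inspected(m,c), repaired(m,c).
Restrictor pairs: (m1,c3) ✓  (m2,c1) ✓  (m2,c3) ✓  (m3,c2) ✓  (m3,c4) ✓  (m4,c4) ✓  (m5,c1) ✓  (m5,c3) ✓  (m6,c4) ✓  (m7,c2) ✓
Counterexamples (restrictor pairs failing the scope): 0.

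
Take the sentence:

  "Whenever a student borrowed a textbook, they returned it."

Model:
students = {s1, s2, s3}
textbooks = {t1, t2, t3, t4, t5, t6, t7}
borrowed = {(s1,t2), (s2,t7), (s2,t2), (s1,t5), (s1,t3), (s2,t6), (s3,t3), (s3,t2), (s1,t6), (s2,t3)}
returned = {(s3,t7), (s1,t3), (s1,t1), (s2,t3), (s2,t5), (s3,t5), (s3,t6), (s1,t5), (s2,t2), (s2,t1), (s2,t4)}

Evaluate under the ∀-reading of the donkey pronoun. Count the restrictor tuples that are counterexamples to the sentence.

"it" takes "a textbook" as antecedent — a donkey pronoun bound across the clause boundary.
Strong reading: for every (s,t) with borrowed(s,t), returned(s,t).
Restrictor pairs: (s1,t2) ✗  (s1,t3) ✓  (s1,t5) ✓  (s1,t6) ✗  (s2,t2) ✓  (s2,t3) ✓  (s2,t6) ✗  (s2,t7) ✗  (s3,t2) ✗  (s3,t3) ✗
Counterexamples (restrictor pairs failing the scope): 6.

6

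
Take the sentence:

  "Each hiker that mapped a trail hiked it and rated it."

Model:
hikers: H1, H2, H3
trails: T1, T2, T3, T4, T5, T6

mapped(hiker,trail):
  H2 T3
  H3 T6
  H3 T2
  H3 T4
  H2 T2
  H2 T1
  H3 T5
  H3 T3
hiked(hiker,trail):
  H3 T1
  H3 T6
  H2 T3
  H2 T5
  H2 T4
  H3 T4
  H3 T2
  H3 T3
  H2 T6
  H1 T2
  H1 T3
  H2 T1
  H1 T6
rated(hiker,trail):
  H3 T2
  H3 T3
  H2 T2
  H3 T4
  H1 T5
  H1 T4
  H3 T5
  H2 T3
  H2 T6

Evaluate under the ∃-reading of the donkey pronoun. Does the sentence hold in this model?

"it" takes "a trail" as antecedent — a donkey pronoun bound across the clause boundary.
Weak reading: every hiker h with some mapped-trail has at least one mapped-trail t such that hiked(h,t) ∧ rated(h,t).
Per hiker: H2:✓  H3:✓
Every hiker in the restrictor has a witness.

True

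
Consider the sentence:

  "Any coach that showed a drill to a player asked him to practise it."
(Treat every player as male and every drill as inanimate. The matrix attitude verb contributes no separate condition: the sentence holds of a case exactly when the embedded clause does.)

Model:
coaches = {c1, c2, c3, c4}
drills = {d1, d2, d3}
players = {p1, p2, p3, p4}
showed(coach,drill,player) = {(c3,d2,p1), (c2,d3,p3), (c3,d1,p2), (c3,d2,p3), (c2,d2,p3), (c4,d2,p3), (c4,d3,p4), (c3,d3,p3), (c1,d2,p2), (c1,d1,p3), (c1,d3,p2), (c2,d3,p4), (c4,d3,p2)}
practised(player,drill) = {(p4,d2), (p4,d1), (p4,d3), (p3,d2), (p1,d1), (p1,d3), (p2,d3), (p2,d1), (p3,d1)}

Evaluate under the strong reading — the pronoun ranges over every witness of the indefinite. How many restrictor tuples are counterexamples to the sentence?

"him" takes "a player" as antecedent and "it" takes "a drill"; both are donkey pronouns co-varying with the restrictor.
Strong reading: for every (c,d,p) with showed(c,d,p), practised(p,d).
Restrictor triples: (c1,d1,p3)→practised(p3,d1) ✓  (c1,d2,p2)→practised(p2,d2) ✗  (c1,d3,p2)→practised(p2,d3) ✓  (c2,d2,p3)→practised(p3,d2) ✓  (c2,d3,p3)→practised(p3,d3) ✗  (c2,d3,p4)→practised(p4,d3) ✓  (c3,d1,p2)→practised(p2,d1) ✓  (c3,d2,p1)→practised(p1,d2) ✗  (c3,d2,p3)→practised(p3,d2) ✓  (c3,d3,p3)→practised(p3,d3) ✗  (c4,d2,p3)→practised(p3,d2) ✓  (c4,d3,p2)→practised(p2,d3) ✓  (c4,d3,p4)→practised(p4,d3) ✓
Counterexamples (restrictor triples failing the scope): 4.

4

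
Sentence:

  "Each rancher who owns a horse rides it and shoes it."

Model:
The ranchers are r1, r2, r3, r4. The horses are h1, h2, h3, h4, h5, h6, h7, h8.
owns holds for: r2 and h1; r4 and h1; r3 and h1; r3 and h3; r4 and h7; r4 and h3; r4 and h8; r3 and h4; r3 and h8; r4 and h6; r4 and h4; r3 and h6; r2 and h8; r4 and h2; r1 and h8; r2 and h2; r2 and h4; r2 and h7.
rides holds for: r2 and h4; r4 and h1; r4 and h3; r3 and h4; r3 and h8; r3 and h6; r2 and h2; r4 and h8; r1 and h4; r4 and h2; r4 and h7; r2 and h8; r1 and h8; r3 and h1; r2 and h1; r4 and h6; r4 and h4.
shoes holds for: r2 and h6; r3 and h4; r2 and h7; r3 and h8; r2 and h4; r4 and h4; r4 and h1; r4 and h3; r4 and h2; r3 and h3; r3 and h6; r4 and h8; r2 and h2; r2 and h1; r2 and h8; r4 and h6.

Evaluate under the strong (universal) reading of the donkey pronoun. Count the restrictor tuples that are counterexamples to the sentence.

"it" takes "a horse" as antecedent — a donkey pronoun bound across the clause boundary.
Strong reading: for every (r,h) with owns(r,h), rides(r,h) ∧ shoes(r,h).
Restrictor pairs: (r1,h8) ✗  (r2,h1) ✓  (r2,h2) ✓  (r2,h4) ✓  (r2,h7) ✗  (r2,h8) ✓  (r3,h1) ✗  (r3,h3) ✗  (r3,h4) ✓  (r3,h6) ✓  (r3,h8) ✓  (r4,h1) ✓  (r4,h2) ✓  (r4,h3) ✓  (r4,h4) ✓  (r4,h6) ✓  (r4,h7) ✗  (r4,h8) ✓
Counterexamples (restrictor pairs failing the scope): 5.

5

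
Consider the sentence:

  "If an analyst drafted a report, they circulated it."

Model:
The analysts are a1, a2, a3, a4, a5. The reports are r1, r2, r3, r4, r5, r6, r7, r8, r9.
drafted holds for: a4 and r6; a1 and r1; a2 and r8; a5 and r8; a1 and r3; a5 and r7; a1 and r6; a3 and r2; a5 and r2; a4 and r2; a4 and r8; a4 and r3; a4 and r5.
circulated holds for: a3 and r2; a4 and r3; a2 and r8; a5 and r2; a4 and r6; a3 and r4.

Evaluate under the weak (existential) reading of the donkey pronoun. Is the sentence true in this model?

"it" takes "a report" as antecedent — a donkey pronoun bound across the clause boundary.
Weak reading: every analyst a with some drafted-report has at least one drafted-report r such that circulated(a,r).
Per analyst: a1:✗  a2:✓  a3:✓  a4:✓  a5:✓
a1 has no witness among its drafted-reports.

False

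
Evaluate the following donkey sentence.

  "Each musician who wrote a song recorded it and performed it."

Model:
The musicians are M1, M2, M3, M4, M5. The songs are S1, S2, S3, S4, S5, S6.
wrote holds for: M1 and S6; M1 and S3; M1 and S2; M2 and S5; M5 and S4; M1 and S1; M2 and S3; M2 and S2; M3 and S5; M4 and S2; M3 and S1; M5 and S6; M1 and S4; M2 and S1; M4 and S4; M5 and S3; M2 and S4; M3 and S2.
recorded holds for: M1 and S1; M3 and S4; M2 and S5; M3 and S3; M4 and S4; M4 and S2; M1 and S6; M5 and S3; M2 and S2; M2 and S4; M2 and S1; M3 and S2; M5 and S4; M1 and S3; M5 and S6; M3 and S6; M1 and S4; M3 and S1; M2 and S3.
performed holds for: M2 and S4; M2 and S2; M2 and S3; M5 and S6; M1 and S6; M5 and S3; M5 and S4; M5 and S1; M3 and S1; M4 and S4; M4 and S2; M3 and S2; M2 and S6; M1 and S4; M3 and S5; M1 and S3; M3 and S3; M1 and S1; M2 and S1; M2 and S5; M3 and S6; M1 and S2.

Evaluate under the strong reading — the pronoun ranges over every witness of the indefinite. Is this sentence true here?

False

"it" takes "a song" as antecedent — a donkey pronoun bound across the clause boundary.
Strong reading: for every (m,s) with wrote(m,s), recorded(m,s) ∧ performed(m,s).
Restrictor pairs: (M1,S1) ✓  (M1,S2) ✗  (M1,S3) ✓  (M1,S4) ✓  (M1,S6) ✓  (M2,S1) ✓  (M2,S2) ✓  (M2,S3) ✓  (M2,S4) ✓  (M2,S5) ✓  (M3,S1) ✓  (M3,S2) ✓  (M3,S5) ✗  (M4,S2) ✓  (M4,S4) ✓  (M5,S3) ✓  (M5,S4) ✓  (M5,S6) ✓
Counterexample: (M1,S2) is in wrote but fails the scope.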